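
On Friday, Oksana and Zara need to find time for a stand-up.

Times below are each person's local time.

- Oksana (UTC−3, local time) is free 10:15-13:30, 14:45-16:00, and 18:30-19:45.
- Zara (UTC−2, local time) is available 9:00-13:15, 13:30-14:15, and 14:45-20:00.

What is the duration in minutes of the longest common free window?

Oksana → UTC: 13:15–16:30, 17:45–19:00, 21:30–22:45.
Zara → UTC: 11:00–15:15, 15:30–16:15, 16:45–22:00.
Oksana ∩ Zara: 13:15–15:15, 15:30–16:15, 17:45–19:00, 21:30–22:00.
Common window lengths: 120, 45, 75, 30 min; longest is 120.

120 minutes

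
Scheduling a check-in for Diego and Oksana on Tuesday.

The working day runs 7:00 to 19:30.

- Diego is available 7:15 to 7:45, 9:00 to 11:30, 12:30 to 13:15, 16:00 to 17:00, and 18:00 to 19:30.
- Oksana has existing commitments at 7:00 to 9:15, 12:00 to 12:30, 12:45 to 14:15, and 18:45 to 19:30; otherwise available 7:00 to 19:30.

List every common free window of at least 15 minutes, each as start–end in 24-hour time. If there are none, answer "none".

09:15–11:30, 12:30–12:45, 16:00–17:00, 18:00–18:45

Oksana free within 07:00–19:30: 09:15–12:00, 12:30–12:45, 14:15–18:45.
Diego ∩ Oksana: 09:15–11:30, 12:30–12:45, 16:00–17:00, 18:00–18:45.
Windows ≥ 15 min: 09:15–11:30, 12:30–12:45, 16:00–17:00, 18:00–18:45.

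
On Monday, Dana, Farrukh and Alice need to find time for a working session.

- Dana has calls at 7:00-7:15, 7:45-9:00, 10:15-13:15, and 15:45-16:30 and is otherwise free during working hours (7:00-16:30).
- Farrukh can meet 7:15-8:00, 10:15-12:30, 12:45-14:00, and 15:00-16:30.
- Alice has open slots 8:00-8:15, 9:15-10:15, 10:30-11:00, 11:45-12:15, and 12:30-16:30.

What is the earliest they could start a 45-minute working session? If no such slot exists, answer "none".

Dana free within 07:00–16:30: 07:15–07:45, 09:00–10:15, 13:15–15:45.
Dana ∩ Farrukh: 07:15–07:45, 13:15–14:00, 15:00–15:45.
Dana ∩ Farrukh ∩ Alice: 13:15–14:00, 15:00–15:45.
Windows ≥ 45 min: 13:15–14:00, 15:00–15:45.
Earliest such window starts at 13:15.

13:15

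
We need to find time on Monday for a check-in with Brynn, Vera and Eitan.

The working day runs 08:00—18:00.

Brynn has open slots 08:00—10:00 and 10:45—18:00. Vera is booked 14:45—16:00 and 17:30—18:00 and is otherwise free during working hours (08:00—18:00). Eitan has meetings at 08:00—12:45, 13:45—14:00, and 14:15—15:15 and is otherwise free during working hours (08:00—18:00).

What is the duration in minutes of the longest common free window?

Vera free within 08:00–18:00: 08:00–14:45, 16:00–17:30.
Eitan free within 08:00–18:00: 12:45–13:45, 14:00–14:15, 15:15–18:00.
Brynn ∩ Vera: 08:00–10:00, 10:45–14:45, 16:00–17:30.
Brynn ∩ Vera ∩ Eitan: 12:45–13:45, 14:00–14:15, 16:00–17:30.
Common window lengths: 60, 15, 90 min; longest is 90.

90 minutes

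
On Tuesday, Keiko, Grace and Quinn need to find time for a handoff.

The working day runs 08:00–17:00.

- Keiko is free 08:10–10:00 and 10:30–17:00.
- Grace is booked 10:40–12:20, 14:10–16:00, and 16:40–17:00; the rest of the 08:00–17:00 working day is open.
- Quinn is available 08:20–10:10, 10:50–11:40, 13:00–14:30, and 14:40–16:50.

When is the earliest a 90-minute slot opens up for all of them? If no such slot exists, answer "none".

08:20

Grace free within 08:00–17:00: 08:00–10:40, 12:20–14:10, 16:00–16:40.
Keiko ∩ Grace: 08:10–10:00, 10:30–10:40, 12:20–14:10, 16:00–16:40.
Keiko ∩ Grace ∩ Quinn: 08:20–10:00, 13:00–14:10, 16:00–16:40.
Windows ≥ 90 min: 08:20–10:00.
Earliest such window starts at 08:20.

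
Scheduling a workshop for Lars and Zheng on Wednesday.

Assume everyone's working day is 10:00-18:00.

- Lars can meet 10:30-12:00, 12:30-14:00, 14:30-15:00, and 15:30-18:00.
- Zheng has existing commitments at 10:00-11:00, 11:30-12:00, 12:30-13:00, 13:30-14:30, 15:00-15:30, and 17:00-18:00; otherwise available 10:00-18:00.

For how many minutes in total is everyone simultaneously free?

180 minutes

Zheng free within 10:00–18:00: 11:00–11:30, 12:00–12:30, 13:00–13:30, 14:30–15:00, 15:30–17:00.
Lars ∩ Zheng: 11:00–11:30, 13:00–13:30, 14:30–15:00, 15:30–17:00.
Total common minutes: 30 + 30 + 30 + 90 = 180.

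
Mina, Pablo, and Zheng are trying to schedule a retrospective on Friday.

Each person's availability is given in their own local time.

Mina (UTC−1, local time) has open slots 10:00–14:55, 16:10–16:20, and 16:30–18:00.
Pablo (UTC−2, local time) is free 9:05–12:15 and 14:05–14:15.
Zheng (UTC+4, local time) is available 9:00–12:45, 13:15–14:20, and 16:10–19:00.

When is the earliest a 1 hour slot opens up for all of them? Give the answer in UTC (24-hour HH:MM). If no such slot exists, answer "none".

12:10

Mina → UTC: 11:00–15:55, 17:10–17:20, 17:30–19:00.
Pablo → UTC: 11:05–14:15, 16:05–16:15.
Zheng → UTC: 05:00–08:45, 09:15–10:20, 12:10–15:00.
Mina ∩ Pablo: 11:05–14:15.
Mina ∩ Pablo ∩ Zheng: 12:10–14:15.
Windows ≥ 60 min: 12:10–14:15.
Earliest such window starts at 12:10.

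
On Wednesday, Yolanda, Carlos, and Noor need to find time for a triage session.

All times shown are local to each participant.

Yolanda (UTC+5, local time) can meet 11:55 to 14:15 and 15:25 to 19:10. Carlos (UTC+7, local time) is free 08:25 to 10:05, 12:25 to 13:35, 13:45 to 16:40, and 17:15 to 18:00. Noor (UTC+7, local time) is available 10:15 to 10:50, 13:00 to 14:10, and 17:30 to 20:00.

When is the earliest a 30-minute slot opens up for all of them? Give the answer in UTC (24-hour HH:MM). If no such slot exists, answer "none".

10:30

Yolanda → UTC: 06:55–09:15, 10:25–14:10.
Carlos → UTC: 01:25–03:05, 05:25–06:35, 06:45–09:40, 10:15–11:00.
Noor → UTC: 03:15–03:50, 06:00–07:10, 10:30–13:00.
Yolanda ∩ Carlos: 06:55–09:15, 10:25–11:00.
Yolanda ∩ Carlos ∩ Noor: 06:55–07:10, 10:30–11:00.
Windows ≥ 30 min: 10:30–11:00.
Earliest such window starts at 10:30.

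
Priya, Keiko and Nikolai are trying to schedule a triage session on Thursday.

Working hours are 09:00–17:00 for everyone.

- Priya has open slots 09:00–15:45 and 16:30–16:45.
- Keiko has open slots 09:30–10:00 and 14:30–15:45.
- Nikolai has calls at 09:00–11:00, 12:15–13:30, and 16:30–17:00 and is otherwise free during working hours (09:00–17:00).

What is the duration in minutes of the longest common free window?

Nikolai free within 09:00–17:00: 11:00–12:15, 13:30–16:30.
Priya ∩ Keiko: 09:30–10:00, 14:30–15:45.
Priya ∩ Keiko ∩ Nikolai: 14:30–15:45.
Single common window of 75 minutes.

75 minutes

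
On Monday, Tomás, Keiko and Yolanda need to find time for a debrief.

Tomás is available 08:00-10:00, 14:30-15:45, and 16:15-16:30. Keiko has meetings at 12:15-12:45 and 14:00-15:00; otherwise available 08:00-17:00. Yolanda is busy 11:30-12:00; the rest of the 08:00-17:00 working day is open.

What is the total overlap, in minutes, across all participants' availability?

Keiko free within 08:00–17:00: 08:00–12:15, 12:45–14:00, 15:00–17:00.
Yolanda free within 08:00–17:00: 08:00–11:30, 12:00–17:00.
Tomás ∩ Keiko: 08:00–10:00, 15:00–15:45, 16:15–16:30.
Tomás ∩ Keiko ∩ Yolanda: 08:00–10:00, 15:00–15:45, 16:15–16:30.
Total common minutes: 120 + 45 + 15 = 180.

180 minutes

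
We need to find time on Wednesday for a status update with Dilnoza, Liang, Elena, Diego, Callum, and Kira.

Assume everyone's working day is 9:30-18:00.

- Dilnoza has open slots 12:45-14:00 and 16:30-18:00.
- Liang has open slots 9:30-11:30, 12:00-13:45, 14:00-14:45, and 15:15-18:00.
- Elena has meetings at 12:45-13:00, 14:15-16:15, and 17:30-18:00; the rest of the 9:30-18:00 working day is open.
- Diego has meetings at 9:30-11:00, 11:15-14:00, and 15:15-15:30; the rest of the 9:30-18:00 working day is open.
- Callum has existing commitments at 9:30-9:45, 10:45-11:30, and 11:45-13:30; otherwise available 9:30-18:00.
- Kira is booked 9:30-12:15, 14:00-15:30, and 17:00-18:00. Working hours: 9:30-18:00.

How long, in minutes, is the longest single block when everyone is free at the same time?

30 minutes

Elena free within 09:30–18:00: 09:30–12:45, 13:00–14:15, 16:15–17:30.
Diego free within 09:30–18:00: 11:00–11:15, 14:00–15:15, 15:30–18:00.
Callum free within 09:30–18:00: 09:45–10:45, 11:30–11:45, 13:30–18:00.
Kira free within 09:30–18:00: 12:15–14:00, 15:30–17:00.
Dilnoza ∩ Liang: 12:45–13:45, 16:30–18:00.
Dilnoza ∩ Liang ∩ Elena: 13:00–13:45, 16:30–17:30.
Dilnoza ∩ Liang ∩ Elena ∩ Diego: 16:30–17:30.
Dilnoza ∩ Liang ∩ Elena ∩ Diego ∩ Callum: 16:30–17:30.
Dilnoza ∩ Liang ∩ Elena ∩ Diego ∩ Callum ∩ Kira: 16:30–17:00.
Single common window of 30 minutes.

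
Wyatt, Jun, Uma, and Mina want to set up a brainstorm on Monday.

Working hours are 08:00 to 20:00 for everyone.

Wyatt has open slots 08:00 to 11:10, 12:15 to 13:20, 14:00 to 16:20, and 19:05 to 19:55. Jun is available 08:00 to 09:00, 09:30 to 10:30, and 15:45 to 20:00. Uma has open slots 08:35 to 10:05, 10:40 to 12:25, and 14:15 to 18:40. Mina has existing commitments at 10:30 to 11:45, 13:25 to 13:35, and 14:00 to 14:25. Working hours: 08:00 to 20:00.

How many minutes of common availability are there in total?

95 minutes

Mina free within 08:00–20:00: 08:00–10:30, 11:45–13:25, 13:35–14:00, 14:25–20:00.
Wyatt ∩ Jun: 08:00–09:00, 09:30–10:30, 15:45–16:20, 19:05–19:55.
Wyatt ∩ Jun ∩ Uma: 08:35–09:00, 09:30–10:05, 15:45–16:20.
Wyatt ∩ Jun ∩ Uma ∩ Mina: 08:35–09:00, 09:30–10:05, 15:45–16:20.
Total common minutes: 25 + 35 + 35 = 95.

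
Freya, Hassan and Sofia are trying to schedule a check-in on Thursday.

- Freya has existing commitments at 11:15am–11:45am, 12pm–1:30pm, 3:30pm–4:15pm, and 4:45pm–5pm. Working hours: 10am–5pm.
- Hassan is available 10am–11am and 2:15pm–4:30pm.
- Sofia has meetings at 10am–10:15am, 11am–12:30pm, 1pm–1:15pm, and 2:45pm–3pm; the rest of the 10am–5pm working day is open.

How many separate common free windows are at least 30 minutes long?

Freya free within 10:00–17:00: 10:00–11:15, 11:45–12:00, 13:30–15:30, 16:15–16:45.
Sofia free within 10:00–17:00: 10:15–11:00, 12:30–13:00, 13:15–14:45, 15:00–17:00.
Freya ∩ Hassan: 10:00–11:00, 14:15–15:30, 16:15–16:30.
Freya ∩ Hassan ∩ Sofia: 10:15–11:00, 14:15–14:45, 15:00–15:30, 16:15–16:30.
Windows ≥ 30 min: 10:15–11:00, 14:15–14:45, 15:00–15:30.
That's 3 windows.

3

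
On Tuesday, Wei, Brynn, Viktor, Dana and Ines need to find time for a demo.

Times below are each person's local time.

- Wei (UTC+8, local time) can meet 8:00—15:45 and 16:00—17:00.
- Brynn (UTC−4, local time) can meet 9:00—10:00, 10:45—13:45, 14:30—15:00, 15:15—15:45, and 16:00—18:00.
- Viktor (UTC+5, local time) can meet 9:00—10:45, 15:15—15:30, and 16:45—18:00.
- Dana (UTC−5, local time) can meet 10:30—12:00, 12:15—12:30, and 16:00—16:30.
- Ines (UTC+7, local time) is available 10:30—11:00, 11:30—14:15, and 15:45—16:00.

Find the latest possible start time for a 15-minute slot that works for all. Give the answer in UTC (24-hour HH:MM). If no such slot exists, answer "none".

Wei → UTC: 00:00–07:45, 08:00–09:00.
Brynn → UTC: 13:00–14:00, 14:45–17:45, 18:30–19:00, 19:15–19:45, 20:00–22:00.
Viktor → UTC: 04:00–05:45, 10:15–10:30, 11:45–13:00.
Dana → UTC: 15:30–17:00, 17:15–17:30, 21:00–21:30.
Ines → UTC: 03:30–04:00, 04:30–07:15, 08:45–09:00.
Wei ∩ Brynn: (none).
Wei ∩ Brynn ∩ Viktor: (none).
Wei ∩ Brynn ∩ Viktor ∩ Dana: (none).
Wei ∩ Brynn ∩ Viktor ∩ Dana ∩ Ines: (none).
Windows ≥ 15 min: (none).

none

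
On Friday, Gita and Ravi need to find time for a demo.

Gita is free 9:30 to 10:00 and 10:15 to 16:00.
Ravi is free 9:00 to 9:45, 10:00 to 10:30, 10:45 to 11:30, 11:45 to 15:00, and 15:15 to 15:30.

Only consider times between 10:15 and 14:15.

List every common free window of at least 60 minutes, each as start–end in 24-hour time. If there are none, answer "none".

Gita ∩ Ravi: 09:30–09:45, 10:15–10:30, 10:45–11:30, 11:45–15:00, 15:15–15:30.
Restricted to 10:15–14:15: 10:15–10:30, 10:45–11:30, 11:45–14:15.
Windows ≥ 60 min: 11:45–14:15.

11:45–14:15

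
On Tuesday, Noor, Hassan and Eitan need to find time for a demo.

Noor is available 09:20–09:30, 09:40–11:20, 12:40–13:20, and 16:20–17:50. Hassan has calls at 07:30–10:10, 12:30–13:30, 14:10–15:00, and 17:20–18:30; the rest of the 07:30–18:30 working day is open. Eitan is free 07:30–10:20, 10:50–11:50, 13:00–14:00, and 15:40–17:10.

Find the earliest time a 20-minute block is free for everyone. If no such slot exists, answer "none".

Hassan free within 07:30–18:30: 10:10–12:30, 13:30–14:10, 15:00–17:20.
Noor ∩ Hassan: 10:10–11:20, 16:20–17:20.
Noor ∩ Hassan ∩ Eitan: 10:10–10:20, 10:50–11:20, 16:20–17:10.
Windows ≥ 20 min: 10:50–11:20, 16:20–17:10.
Earliest such window starts at 10:50.

10:50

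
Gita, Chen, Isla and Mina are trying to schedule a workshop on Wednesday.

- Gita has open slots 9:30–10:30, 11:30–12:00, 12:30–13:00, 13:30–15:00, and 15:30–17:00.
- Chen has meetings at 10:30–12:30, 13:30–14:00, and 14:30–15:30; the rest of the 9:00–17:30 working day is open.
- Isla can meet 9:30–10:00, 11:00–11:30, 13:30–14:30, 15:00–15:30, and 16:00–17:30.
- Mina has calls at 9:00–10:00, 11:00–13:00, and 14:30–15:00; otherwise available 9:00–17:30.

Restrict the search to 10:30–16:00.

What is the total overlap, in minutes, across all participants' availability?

Chen free within 09:00–17:30: 09:00–10:30, 12:30–13:30, 14:00–14:30, 15:30–17:30.
Mina free within 09:00–17:30: 10:00–11:00, 13:00–14:30, 15:00–17:30.
Gita ∩ Chen: 09:30–10:30, 12:30–13:00, 14:00–14:30, 15:30–17:00.
Gita ∩ Chen ∩ Isla: 09:30–10:00, 14:00–14:30, 16:00–17:00.
Gita ∩ Chen ∩ Isla ∩ Mina: 14:00–14:30, 16:00–17:00.
Restricted to 10:30–16:00: 14:00–14:30.
Total common minutes: 30.

30 minutes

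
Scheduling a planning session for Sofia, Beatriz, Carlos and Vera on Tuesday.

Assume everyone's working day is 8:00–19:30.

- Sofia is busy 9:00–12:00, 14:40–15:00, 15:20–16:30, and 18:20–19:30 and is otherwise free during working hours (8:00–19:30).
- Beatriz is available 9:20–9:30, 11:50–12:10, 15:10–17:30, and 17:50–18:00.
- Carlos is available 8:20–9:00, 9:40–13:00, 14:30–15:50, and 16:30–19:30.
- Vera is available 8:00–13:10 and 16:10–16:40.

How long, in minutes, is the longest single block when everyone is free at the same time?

10 minutes

Sofia free within 08:00–19:30: 08:00–09:00, 12:00–14:40, 15:00–15:20, 16:30–18:20.
Sofia ∩ Beatriz: 12:00–12:10, 15:10–15:20, 16:30–17:30, 17:50–18:00.
Sofia ∩ Beatriz ∩ Carlos: 12:00–12:10, 15:10–15:20, 16:30–17:30, 17:50–18:00.
Sofia ∩ Beatriz ∩ Carlos ∩ Vera: 12:00–12:10, 16:30–16:40.
Common window lengths: 10, 10 min; longest is 10.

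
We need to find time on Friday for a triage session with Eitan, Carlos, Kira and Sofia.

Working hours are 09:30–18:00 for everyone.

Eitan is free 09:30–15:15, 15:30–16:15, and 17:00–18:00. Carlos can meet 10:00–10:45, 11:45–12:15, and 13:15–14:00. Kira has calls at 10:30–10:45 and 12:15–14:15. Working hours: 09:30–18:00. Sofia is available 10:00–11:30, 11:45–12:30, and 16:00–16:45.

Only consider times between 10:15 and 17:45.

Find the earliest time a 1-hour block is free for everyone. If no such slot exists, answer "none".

none

Kira free within 09:30–18:00: 09:30–10:30, 10:45–12:15, 14:15–18:00.
Eitan ∩ Carlos: 10:00–10:45, 11:45–12:15, 13:15–14:00.
Eitan ∩ Carlos ∩ Kira: 10:00–10:30, 11:45–12:15.
Eitan ∩ Carlos ∩ Kira ∩ Sofia: 10:00–10:30, 11:45–12:15.
Restricted to 10:15–17:45: 10:15–10:30, 11:45–12:15.
Windows ≥ 60 min: (none).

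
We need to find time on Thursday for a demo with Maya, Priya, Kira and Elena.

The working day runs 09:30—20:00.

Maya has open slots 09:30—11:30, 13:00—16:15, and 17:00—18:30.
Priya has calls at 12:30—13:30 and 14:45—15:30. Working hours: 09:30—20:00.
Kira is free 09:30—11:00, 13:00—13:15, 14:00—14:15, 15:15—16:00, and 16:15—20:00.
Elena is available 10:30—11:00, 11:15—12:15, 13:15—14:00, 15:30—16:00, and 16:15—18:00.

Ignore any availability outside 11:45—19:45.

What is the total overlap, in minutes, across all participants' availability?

Priya free within 09:30–20:00: 09:30–12:30, 13:30–14:45, 15:30–20:00.
Maya ∩ Priya: 09:30–11:30, 13:30–14:45, 15:30–16:15, 17:00–18:30.
Maya ∩ Priya ∩ Kira: 09:30–11:00, 14:00–14:15, 15:30–16:00, 17:00–18:30.
Maya ∩ Priya ∩ Kira ∩ Elena: 10:30–11:00, 15:30–16:00, 17:00–18:00.
Restricted to 11:45–19:45: 15:30–16:00, 17:00–18:00.
Total common minutes: 30 + 60 = 90.

90 minutes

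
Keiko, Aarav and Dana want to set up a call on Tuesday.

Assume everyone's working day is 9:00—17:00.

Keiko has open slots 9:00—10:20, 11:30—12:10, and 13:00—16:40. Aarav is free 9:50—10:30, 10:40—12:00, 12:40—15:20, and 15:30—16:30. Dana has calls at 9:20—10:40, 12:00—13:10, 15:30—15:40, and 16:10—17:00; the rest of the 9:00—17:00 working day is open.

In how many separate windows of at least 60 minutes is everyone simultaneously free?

1

Dana free within 09:00–17:00: 09:00–09:20, 10:40–12:00, 13:10–15:30, 15:40–16:10.
Keiko ∩ Aarav: 09:50–10:20, 11:30–12:00, 13:00–15:20, 15:30–16:30.
Keiko ∩ Aarav ∩ Dana: 11:30–12:00, 13:10–15:20, 15:40–16:10.
Windows ≥ 60 min: 13:10–15:20.
That's 1 window.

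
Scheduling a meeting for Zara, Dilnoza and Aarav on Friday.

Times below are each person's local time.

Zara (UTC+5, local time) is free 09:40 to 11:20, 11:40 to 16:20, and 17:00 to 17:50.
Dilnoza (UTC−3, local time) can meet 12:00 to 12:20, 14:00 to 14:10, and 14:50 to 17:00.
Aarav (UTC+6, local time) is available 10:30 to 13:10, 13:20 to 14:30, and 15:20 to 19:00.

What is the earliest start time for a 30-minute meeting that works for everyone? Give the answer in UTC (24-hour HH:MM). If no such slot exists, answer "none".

none

Zara → UTC: 04:40–06:20, 06:40–11:20, 12:00–12:50.
Dilnoza → UTC: 15:00–15:20, 17:00–17:10, 17:50–20:00.
Aarav → UTC: 04:30–07:10, 07:20–08:30, 09:20–13:00.
Zara ∩ Dilnoza: (none).
Zara ∩ Dilnoza ∩ Aarav: (none).
Windows ≥ 30 min: (none).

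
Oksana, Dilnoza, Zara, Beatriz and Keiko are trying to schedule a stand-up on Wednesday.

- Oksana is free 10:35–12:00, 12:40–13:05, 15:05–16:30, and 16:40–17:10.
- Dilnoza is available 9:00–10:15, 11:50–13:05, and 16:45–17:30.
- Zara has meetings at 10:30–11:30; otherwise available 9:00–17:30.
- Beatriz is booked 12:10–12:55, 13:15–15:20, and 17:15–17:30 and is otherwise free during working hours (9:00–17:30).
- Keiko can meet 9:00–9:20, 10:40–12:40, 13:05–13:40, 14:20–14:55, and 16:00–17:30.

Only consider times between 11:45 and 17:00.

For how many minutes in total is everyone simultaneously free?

25 minutes

Zara free within 09:00–17:30: 09:00–10:30, 11:30–17:30.
Beatriz free within 09:00–17:30: 09:00–12:10, 12:55–13:15, 15:20–17:15.
Oksana ∩ Dilnoza: 11:50–12:00, 12:40–13:05, 16:45–17:10.
Oksana ∩ Dilnoza ∩ Zara: 11:50–12:00, 12:40–13:05, 16:45–17:10.
Oksana ∩ Dilnoza ∩ Zara ∩ Beatriz: 11:50–12:00, 12:55–13:05, 16:45–17:10.
Oksana ∩ Dilnoza ∩ Zara ∩ Beatriz ∩ Keiko: 11:50–12:00, 16:45–17:10.
Restricted to 11:45–17:00: 11:50–12:00, 16:45–17:00.
Total common minutes: 10 + 15 = 25.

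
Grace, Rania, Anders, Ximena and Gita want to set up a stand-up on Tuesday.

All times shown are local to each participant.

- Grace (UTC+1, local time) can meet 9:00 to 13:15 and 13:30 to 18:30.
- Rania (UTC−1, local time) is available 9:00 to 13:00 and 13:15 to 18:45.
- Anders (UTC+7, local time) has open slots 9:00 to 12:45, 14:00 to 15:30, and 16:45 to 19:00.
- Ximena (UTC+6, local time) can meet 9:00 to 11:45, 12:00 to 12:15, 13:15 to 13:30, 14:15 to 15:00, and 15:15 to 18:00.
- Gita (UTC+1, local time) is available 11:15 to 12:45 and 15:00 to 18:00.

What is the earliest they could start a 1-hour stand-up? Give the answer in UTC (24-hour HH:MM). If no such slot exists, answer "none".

10:15

Grace → UTC: 08:00–12:15, 12:30–17:30.
Rania → UTC: 10:00–14:00, 14:15–19:45.
Anders → UTC: 02:00–05:45, 07:00–08:30, 09:45–12:00.
Ximena → UTC: 03:00–05:45, 06:00–06:15, 07:15–07:30, 08:15–09:00, 09:15–12:00.
Gita → UTC: 10:15–11:45, 14:00–17:00.
Grace ∩ Rania: 10:00–12:15, 12:30–14:00, 14:15–17:30.
Grace ∩ Rania ∩ Anders: 10:00–12:00.
Grace ∩ Rania ∩ Anders ∩ Ximena: 10:00–12:00.
Grace ∩ Rania ∩ Anders ∩ Ximena ∩ Gita: 10:15–11:45.
Windows ≥ 60 min: 10:15–11:45.
Earliest such window starts at 10:15.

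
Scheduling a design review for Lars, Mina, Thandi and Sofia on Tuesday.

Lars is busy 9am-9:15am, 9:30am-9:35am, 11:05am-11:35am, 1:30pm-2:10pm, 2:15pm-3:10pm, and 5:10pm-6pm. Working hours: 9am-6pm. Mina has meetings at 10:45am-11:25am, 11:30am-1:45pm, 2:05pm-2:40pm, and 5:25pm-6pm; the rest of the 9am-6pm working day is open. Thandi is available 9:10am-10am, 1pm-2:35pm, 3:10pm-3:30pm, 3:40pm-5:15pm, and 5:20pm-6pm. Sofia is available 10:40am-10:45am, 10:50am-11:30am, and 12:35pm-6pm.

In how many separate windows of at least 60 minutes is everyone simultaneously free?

1

Lars free within 09:00–18:00: 09:15–09:30, 09:35–11:05, 11:35–13:30, 14:10–14:15, 15:10–17:10.
Mina free within 09:00–18:00: 09:00–10:45, 11:25–11:30, 13:45–14:05, 14:40–17:25.
Lars ∩ Mina: 09:15–09:30, 09:35–10:45, 15:10–17:10.
Lars ∩ Mina ∩ Thandi: 09:15–09:30, 09:35–10:00, 15:10–15:30, 15:40–17:10.
Lars ∩ Mina ∩ Thandi ∩ Sofia: 15:10–15:30, 15:40–17:10.
Windows ≥ 60 min: 15:40–17:10.
That's 1 window.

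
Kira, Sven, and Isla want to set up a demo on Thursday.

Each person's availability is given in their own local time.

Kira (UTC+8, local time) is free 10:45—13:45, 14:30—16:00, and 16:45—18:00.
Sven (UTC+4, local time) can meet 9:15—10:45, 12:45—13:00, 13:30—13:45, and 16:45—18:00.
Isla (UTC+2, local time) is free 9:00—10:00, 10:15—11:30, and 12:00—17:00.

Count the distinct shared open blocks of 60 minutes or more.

Kira → UTC: 02:45–05:45, 06:30–08:00, 08:45–10:00.
Sven → UTC: 05:15–06:45, 08:45–09:00, 09:30–09:45, 12:45–14:00.
Isla → UTC: 07:00–08:00, 08:15–09:30, 10:00–15:00.
Kira ∩ Sven: 05:15–05:45, 06:30–06:45, 08:45–09:00, 09:30–09:45.
Kira ∩ Sven ∩ Isla: 08:45–09:00.
Windows ≥ 60 min: (none).
That's 0 windows.

0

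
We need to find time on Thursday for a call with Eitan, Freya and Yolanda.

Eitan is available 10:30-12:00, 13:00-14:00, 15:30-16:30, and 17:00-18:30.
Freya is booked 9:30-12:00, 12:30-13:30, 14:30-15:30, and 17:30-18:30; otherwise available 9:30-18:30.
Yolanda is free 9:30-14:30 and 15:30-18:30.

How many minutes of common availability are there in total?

120 minutes

Freya free within 09:30–18:30: 12:00–12:30, 13:30–14:30, 15:30–17:30.
Eitan ∩ Freya: 13:30–14:00, 15:30–16:30, 17:00–17:30.
Eitan ∩ Freya ∩ Yolanda: 13:30–14:00, 15:30–16:30, 17:00–17:30.
Total common minutes: 30 + 60 + 30 = 120.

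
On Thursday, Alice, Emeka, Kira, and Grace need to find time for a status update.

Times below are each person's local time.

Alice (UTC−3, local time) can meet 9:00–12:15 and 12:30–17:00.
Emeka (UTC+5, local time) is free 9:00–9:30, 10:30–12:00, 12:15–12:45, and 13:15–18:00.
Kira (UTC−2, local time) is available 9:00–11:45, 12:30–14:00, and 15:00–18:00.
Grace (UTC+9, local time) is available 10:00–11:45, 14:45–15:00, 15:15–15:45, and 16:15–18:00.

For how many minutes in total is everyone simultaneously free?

Alice → UTC: 12:00–15:15, 15:30–20:00.
Emeka → UTC: 04:00–04:30, 05:30–07:00, 07:15–07:45, 08:15–13:00.
Kira → UTC: 11:00–13:45, 14:30–16:00, 17:00–20:00.
Grace → UTC: 01:00–02:45, 05:45–06:00, 06:15–06:45, 07:15–09:00.
Alice ∩ Emeka: 12:00–13:00.
Alice ∩ Emeka ∩ Kira: 12:00–13:00.
Alice ∩ Emeka ∩ Kira ∩ Grace: (none).
Total common minutes: 0.

0 minutes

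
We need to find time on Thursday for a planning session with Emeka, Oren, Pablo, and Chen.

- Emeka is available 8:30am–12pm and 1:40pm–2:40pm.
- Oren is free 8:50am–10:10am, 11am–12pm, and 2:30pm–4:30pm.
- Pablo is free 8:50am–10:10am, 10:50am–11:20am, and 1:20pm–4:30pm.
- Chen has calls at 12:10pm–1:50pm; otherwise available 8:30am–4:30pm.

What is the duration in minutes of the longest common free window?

Chen free within 08:30–16:30: 08:30–12:10, 13:50–16:30.
Emeka ∩ Oren: 08:50–10:10, 11:00–12:00, 14:30–14:40.
Emeka ∩ Oren ∩ Pablo: 08:50–10:10, 11:00–11:20, 14:30–14:40.
Emeka ∩ Oren ∩ Pablo ∩ Chen: 08:50–10:10, 11:00–11:20, 14:30–14:40.
Common window lengths: 80, 20, 10 min; longest is 80.

80 minutes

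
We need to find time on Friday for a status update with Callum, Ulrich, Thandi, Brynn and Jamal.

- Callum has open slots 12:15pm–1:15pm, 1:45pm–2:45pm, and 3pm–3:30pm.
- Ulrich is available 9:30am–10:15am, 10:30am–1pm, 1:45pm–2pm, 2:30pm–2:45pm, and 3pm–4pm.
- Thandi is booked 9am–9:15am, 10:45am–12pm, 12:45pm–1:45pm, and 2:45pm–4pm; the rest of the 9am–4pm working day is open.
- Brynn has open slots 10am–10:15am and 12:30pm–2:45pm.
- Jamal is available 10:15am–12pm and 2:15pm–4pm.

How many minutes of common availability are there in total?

Thandi free within 09:00–16:00: 09:15–10:45, 12:00–12:45, 13:45–14:45.
Callum ∩ Ulrich: 12:15–13:00, 13:45–14:00, 14:30–14:45, 15:00–15:30.
Callum ∩ Ulrich ∩ Thandi: 12:15–12:45, 13:45–14:00, 14:30–14:45.
Callum ∩ Ulrich ∩ Thandi ∩ Brynn: 12:30–12:45, 13:45–14:00, 14:30–14:45.
Callum ∩ Ulrich ∩ Thandi ∩ Brynn ∩ Jamal: 14:30–14:45.
Total common minutes: 15.

15 minutes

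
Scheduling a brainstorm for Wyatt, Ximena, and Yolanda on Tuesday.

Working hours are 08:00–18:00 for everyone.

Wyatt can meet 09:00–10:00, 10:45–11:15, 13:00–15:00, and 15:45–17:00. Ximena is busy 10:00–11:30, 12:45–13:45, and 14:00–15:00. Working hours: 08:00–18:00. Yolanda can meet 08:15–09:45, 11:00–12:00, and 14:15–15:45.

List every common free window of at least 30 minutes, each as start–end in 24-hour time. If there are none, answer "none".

Ximena free within 08:00–18:00: 08:00–10:00, 11:30–12:45, 13:45–14:00, 15:00–18:00.
Wyatt ∩ Ximena: 09:00–10:00, 13:45–14:00, 15:45–17:00.
Wyatt ∩ Ximena ∩ Yolanda: 09:00–09:45.
Windows ≥ 30 min: 09:00–09:45.

09:00–09:45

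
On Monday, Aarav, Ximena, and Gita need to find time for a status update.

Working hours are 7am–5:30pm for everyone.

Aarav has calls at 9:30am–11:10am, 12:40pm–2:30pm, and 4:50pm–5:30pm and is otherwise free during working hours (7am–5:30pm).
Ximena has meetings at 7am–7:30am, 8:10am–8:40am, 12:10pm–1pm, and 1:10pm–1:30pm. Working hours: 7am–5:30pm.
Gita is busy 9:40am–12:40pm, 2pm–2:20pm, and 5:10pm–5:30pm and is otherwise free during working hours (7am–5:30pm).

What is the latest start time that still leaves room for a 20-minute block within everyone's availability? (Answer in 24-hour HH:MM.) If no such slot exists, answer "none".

16:30

Aarav free within 07:00–17:30: 07:00–09:30, 11:10–12:40, 14:30–16:50.
Ximena free within 07:00–17:30: 07:30–08:10, 08:40–12:10, 13:00–13:10, 13:30–17:30.
Gita free within 07:00–17:30: 07:00–09:40, 12:40–14:00, 14:20–17:10.
Aarav ∩ Ximena: 07:30–08:10, 08:40–09:30, 11:10–12:10, 14:30–16:50.
Aarav ∩ Ximena ∩ Gita: 07:30–08:10, 08:40–09:30, 14:30–16:50.
Windows ≥ 20 min: 07:30–08:10, 08:40–09:30, 14:30–16:50.
Latest start in the last window 14:30–16:50 is 16:50 − 20 min = 16:30.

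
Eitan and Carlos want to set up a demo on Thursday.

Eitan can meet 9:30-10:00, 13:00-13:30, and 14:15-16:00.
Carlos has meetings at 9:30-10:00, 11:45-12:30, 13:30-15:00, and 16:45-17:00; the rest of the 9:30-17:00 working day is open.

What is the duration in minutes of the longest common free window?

Carlos free within 09:30–17:00: 10:00–11:45, 12:30–13:30, 15:00–16:45.
Eitan ∩ Carlos: 13:00–13:30, 15:00–16:00.
Common window lengths: 30, 60 min; longest is 60.

60 minutes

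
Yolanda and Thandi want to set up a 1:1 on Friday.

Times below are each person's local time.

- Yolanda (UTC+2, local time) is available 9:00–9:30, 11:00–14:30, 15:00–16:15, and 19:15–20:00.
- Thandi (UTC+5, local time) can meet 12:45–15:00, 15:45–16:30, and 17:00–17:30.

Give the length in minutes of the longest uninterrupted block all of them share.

60 minutes

Yolanda → UTC: 07:00–07:30, 09:00–12:30, 13:00–14:15, 17:15–18:00.
Thandi → UTC: 07:45–10:00, 10:45–11:30, 12:00–12:30.
Yolanda ∩ Thandi: 09:00–10:00, 10:45–11:30, 12:00–12:30.
Common window lengths: 60, 45, 30 min; longest is 60.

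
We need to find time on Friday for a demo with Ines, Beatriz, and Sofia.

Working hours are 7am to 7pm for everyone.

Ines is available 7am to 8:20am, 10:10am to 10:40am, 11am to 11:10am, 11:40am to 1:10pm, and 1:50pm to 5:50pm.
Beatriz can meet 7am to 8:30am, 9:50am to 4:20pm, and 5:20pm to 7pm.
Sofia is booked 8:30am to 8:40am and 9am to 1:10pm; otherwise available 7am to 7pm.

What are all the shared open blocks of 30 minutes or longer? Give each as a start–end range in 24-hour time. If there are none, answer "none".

Sofia free within 07:00–19:00: 07:00–08:30, 08:40–09:00, 13:10–19:00.
Ines ∩ Beatriz: 07:00–08:20, 10:10–10:40, 11:00–11:10, 11:40–13:10, 13:50–16:20, 17:20–17:50.
Ines ∩ Beatriz ∩ Sofia: 07:00–08:20, 13:50–16:20, 17:20–17:50.
Windows ≥ 30 min: 07:00–08:20, 13:50–16:20, 17:20–17:50.

07:00–08:20, 13:50–16:20, 17:20–17:50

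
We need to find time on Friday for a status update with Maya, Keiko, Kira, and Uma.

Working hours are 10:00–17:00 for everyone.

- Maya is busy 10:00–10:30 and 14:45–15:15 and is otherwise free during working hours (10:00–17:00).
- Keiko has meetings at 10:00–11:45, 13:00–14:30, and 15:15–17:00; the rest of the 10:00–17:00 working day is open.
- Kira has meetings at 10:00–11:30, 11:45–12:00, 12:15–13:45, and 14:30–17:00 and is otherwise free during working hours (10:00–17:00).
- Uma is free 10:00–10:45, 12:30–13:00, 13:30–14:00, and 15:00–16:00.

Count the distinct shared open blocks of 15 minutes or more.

Maya free within 10:00–17:00: 10:30–14:45, 15:15–17:00.
Keiko free within 10:00–17:00: 11:45–13:00, 14:30–15:15.
Kira free within 10:00–17:00: 11:30–11:45, 12:00–12:15, 13:45–14:30.
Maya ∩ Keiko: 11:45–13:00, 14:30–14:45.
Maya ∩ Keiko ∩ Kira: 12:00–12:15.
Maya ∩ Keiko ∩ Kira ∩ Uma: (none).
Windows ≥ 15 min: (none).
That's 0 windows.

0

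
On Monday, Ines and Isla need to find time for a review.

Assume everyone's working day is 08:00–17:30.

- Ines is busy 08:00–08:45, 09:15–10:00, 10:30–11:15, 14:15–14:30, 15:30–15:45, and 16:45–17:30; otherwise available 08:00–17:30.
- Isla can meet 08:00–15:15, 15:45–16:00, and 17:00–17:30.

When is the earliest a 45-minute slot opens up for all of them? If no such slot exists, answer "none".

11:15

Ines free within 08:00–17:30: 08:45–09:15, 10:00–10:30, 11:15–14:15, 14:30–15:30, 15:45–16:45.
Ines ∩ Isla: 08:45–09:15, 10:00–10:30, 11:15–14:15, 14:30–15:15, 15:45–16:00.
Windows ≥ 45 min: 11:15–14:15, 14:30–15:15.
Earliest such window starts at 11:15.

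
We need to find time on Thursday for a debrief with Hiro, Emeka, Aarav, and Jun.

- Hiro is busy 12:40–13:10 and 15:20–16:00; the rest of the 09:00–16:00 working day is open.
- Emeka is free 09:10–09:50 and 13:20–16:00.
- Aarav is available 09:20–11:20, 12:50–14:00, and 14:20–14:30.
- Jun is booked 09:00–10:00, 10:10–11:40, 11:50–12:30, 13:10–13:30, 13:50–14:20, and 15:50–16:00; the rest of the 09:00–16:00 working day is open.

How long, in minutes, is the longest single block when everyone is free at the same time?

Hiro free within 09:00–16:00: 09:00–12:40, 13:10–15:20.
Jun free within 09:00–16:00: 10:00–10:10, 11:40–11:50, 12:30–13:10, 13:30–13:50, 14:20–15:50.
Hiro ∩ Emeka: 09:10–09:50, 13:20–15:20.
Hiro ∩ Emeka ∩ Aarav: 09:20–09:50, 13:20–14:00, 14:20–14:30.
Hiro ∩ Emeka ∩ Aarav ∩ Jun: 13:30–13:50, 14:20–14:30.
Common window lengths: 20, 10 min; longest is 20.

20 minutes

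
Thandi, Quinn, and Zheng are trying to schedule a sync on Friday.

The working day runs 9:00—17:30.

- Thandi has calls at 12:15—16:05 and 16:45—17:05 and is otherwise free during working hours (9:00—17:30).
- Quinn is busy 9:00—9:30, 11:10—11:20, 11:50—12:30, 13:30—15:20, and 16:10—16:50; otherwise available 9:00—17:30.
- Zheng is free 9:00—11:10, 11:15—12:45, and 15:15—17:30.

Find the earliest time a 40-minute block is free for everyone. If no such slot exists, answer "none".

Thandi free within 09:00–17:30: 09:00–12:15, 16:05–16:45, 17:05–17:30.
Quinn free within 09:00–17:30: 09:30–11:10, 11:20–11:50, 12:30–13:30, 15:20–16:10, 16:50–17:30.
Thandi ∩ Quinn: 09:30–11:10, 11:20–11:50, 16:05–16:10, 17:05–17:30.
Thandi ∩ Quinn ∩ Zheng: 09:30–11:10, 11:20–11:50, 16:05–16:10, 17:05–17:30.
Windows ≥ 40 min: 09:30–11:10.
Earliest such window starts at 09:30.

09:30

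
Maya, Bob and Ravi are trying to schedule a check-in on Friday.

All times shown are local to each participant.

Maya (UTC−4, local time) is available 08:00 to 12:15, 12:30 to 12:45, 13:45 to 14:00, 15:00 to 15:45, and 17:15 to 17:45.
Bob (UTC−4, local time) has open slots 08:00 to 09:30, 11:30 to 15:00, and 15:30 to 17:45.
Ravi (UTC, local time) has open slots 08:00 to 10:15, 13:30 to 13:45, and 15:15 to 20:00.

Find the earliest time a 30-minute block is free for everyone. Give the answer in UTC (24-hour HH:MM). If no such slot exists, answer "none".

Maya → UTC: 12:00–16:15, 16:30–16:45, 17:45–18:00, 19:00–19:45, 21:15–21:45.
Bob → UTC: 12:00–13:30, 15:30–19:00, 19:30–21:45.
Ravi → UTC: 08:00–10:15, 13:30–13:45, 15:15–20:00.
Maya ∩ Bob: 12:00–13:30, 15:30–16:15, 16:30–16:45, 17:45–18:00, 19:30–19:45, 21:15–21:45.
Maya ∩ Bob ∩ Ravi: 15:30–16:15, 16:30–16:45, 17:45–18:00, 19:30–19:45.
Windows ≥ 30 min: 15:30–16:15.
Earliest such window starts at 15:30.

15:30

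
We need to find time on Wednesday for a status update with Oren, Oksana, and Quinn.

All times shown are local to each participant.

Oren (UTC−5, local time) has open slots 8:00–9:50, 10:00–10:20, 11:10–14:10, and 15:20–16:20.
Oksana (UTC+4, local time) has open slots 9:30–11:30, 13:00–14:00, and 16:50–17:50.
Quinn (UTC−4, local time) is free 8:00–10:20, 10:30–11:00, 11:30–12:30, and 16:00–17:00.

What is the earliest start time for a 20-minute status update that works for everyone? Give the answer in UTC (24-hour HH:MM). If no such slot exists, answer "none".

Oren → UTC: 13:00–14:50, 15:00–15:20, 16:10–19:10, 20:20–21:20.
Oksana → UTC: 05:30–07:30, 09:00–10:00, 12:50–13:50.
Quinn → UTC: 12:00–14:20, 14:30–15:00, 15:30–16:30, 20:00–21:00.
Oren ∩ Oksana: 13:00–13:50.
Oren ∩ Oksana ∩ Quinn: 13:00–13:50.
Windows ≥ 20 min: 13:00–13:50.
Earliest such window starts at 13:00.

13:00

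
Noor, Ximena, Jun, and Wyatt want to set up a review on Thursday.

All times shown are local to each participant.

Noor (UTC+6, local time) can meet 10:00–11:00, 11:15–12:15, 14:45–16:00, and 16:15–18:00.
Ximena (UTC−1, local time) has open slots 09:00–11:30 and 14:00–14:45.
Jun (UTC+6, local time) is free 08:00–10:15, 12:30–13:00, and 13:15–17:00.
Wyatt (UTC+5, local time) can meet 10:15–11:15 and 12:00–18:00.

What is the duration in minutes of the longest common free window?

Noor → UTC: 04:00–05:00, 05:15–06:15, 08:45–10:00, 10:15–12:00.
Ximena → UTC: 10:00–12:30, 15:00–15:45.
Jun → UTC: 02:00–04:15, 06:30–07:00, 07:15–11:00.
Wyatt → UTC: 05:15–06:15, 07:00–13:00.
Noor ∩ Ximena: 10:15–12:00.
Noor ∩ Ximena ∩ Jun: 10:15–11:00.
Noor ∩ Ximena ∩ Jun ∩ Wyatt: 10:15–11:00.
Single common window of 45 minutes.

45 minutes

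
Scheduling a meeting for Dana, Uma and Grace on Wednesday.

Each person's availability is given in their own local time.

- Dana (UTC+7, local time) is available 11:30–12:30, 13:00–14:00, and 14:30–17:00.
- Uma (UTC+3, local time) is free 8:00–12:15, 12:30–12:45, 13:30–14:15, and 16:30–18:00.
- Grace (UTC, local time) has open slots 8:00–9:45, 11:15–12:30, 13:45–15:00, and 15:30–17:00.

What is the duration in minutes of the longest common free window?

75 minutes

Dana → UTC: 04:30–05:30, 06:00–07:00, 07:30–10:00.
Uma → UTC: 05:00–09:15, 09:30–09:45, 10:30–11:15, 13:30–15:00.
Grace → UTC: 08:00–09:45, 11:15–12:30, 13:45–15:00, 15:30–17:00.
Dana ∩ Uma: 05:00–05:30, 06:00–07:00, 07:30–09:15, 09:30–09:45.
Dana ∩ Uma ∩ Grace: 08:00–09:15, 09:30–09:45.
Common window lengths: 75, 15 min; longest is 75.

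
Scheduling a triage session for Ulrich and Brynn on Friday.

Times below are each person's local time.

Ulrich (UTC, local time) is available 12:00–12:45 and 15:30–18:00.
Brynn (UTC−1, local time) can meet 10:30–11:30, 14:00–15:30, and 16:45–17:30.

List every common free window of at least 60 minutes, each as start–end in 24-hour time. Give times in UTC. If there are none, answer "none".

15:30–16:30

Ulrich → UTC: 12:00–12:45, 15:30–18:00.
Brynn → UTC: 11:30–12:30, 15:00–16:30, 17:45–18:30.
Ulrich ∩ Brynn: 12:00–12:30, 15:30–16:30, 17:45–18:00.
Windows ≥ 60 min: 15:30–16:30.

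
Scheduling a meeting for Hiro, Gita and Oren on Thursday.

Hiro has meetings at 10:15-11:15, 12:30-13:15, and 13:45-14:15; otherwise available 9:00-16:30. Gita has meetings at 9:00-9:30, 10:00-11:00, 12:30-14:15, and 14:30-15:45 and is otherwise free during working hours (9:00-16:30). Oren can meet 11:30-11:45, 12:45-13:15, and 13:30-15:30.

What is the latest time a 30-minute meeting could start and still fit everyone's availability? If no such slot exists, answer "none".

Hiro free within 09:00–16:30: 09:00–10:15, 11:15–12:30, 13:15–13:45, 14:15–16:30.
Gita free within 09:00–16:30: 09:30–10:00, 11:00–12:30, 14:15–14:30, 15:45–16:30.
Hiro ∩ Gita: 09:30–10:00, 11:15–12:30, 14:15–14:30, 15:45–16:30.
Hiro ∩ Gita ∩ Oren: 11:30–11:45, 14:15–14:30.
Windows ≥ 30 min: (none).

none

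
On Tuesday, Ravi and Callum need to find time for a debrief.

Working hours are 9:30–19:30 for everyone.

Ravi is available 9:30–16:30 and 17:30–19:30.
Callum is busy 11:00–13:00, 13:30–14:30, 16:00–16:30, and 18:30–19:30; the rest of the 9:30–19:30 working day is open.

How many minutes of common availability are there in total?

Callum free within 09:30–19:30: 09:30–11:00, 13:00–13:30, 14:30–16:00, 16:30–18:30.
Ravi ∩ Callum: 09:30–11:00, 13:00–13:30, 14:30–16:00, 17:30–18:30.
Total common minutes: 90 + 30 + 90 + 60 = 270.

270 minutes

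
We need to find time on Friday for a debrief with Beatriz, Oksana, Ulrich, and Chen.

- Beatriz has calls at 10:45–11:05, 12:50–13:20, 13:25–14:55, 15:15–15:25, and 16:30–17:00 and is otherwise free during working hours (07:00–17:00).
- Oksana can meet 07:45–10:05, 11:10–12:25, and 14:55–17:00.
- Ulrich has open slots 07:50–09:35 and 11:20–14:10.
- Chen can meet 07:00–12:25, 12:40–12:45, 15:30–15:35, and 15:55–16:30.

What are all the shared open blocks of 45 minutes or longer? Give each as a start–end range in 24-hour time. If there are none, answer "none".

07:50–09:35, 11:20–12:25

Beatriz free within 07:00–17:00: 07:00–10:45, 11:05–12:50, 13:20–13:25, 14:55–15:15, 15:25–16:30.
Beatriz ∩ Oksana: 07:45–10:05, 11:10–12:25, 14:55–15:15, 15:25–16:30.
Beatriz ∩ Oksana ∩ Ulrich: 07:50–09:35, 11:20–12:25.
Beatriz ∩ Oksana ∩ Ulrich ∩ Chen: 07:50–09:35, 11:20–12:25.
Windows ≥ 45 min: 07:50–09:35, 11:20–12:25.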